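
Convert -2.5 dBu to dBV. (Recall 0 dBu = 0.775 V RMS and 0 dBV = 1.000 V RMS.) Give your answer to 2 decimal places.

-4.71 dBV

The offset between the scales is 20·log₁₀(0.775/1.000) = −2.214 dB.
So dBV = -2.5 − 2.214 = -4.71 dBV.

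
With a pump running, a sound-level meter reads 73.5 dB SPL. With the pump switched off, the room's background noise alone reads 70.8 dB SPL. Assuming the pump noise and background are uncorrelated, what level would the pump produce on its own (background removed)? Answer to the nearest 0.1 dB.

70.2 dB SPL

Subtract intensities: L_src = 10·log₁₀(10^(L_total/10) − 10^(L_bg/10)).
L_src = 10·log₁₀(10^(73.5/10) − 10^(70.8/10)) = 10·log₁₀(10360000) = 70.2 dB SPL.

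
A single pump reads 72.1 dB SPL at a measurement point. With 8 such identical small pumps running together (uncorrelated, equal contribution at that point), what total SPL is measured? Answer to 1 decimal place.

81.1 dB SPL

8 equal incoherent sources raise the level by 10·log₁₀(8) = 9.03 dB.
L_total = 72.1 + 9.03 = 81.1 dB SPL.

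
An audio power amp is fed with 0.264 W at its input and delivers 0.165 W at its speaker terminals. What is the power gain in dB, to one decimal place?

Power is a power quantity, so gain = 10·log₁₀(P_out/P_in).
10·log₁₀(0.165/0.264) = 10·log₁₀(0.6250) = -2.0 dB.

-2.0 dB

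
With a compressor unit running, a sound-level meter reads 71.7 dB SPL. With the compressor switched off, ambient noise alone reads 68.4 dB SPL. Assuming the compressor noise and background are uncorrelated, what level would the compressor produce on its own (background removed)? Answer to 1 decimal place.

69.0 dB SPL

Subtract intensities: L_src = 10·log₁₀(10^(L_total/10) − 10^(L_bg/10)).
L_src = 10·log₁₀(10^(71.7/10) − 10^(68.4/10)) = 10·log₁₀(7873000) = 69.0 dB SPL.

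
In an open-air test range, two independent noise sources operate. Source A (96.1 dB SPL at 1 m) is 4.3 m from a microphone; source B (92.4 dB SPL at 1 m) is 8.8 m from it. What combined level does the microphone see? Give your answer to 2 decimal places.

83.85 dB SPL

At the listener: L_A = 96.1 − 20·log₁₀(4.3) = 83.431 dB; L_B = 92.4 − 20·log₁₀(8.8) = 73.510 dB.
Combined: 10·log₁₀(10^(83.431/10)+10^(73.510/10)) = 83.85 dB SPL.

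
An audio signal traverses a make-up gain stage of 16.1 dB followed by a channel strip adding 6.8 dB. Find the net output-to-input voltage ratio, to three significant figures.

Net gain = 16.1 + 6.8 = 22.9 dB.
Voltage ratio = 10^(22.9/20) = 14.0.

14.0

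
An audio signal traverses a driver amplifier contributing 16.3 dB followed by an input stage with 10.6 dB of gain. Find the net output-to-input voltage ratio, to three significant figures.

22.1

Net gain = 16.3 + 10.6 = 26.9 dB.
Voltage ratio = 10^(26.9/20) = 22.1.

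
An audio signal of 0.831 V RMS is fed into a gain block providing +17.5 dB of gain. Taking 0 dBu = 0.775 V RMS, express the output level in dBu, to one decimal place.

Input level: 20·log₁₀(0.831/0.775) = 0.61 dBu.
Output: 0.61 + 17.5 = +18.1 dBu.

+18.1 dBu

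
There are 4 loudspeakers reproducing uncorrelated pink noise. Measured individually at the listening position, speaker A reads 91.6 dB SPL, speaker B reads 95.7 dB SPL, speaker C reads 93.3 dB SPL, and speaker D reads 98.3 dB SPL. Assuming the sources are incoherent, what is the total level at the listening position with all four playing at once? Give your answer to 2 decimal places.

Incoherent sources sum as intensities:
L_total = 10·log₁₀(10^(91.6/10) + 10^(95.7/10) + 10^(93.3/10) + 10^(98.3/10)) = 10·log₁₀(14060000000) = 101.48 dB SPL.

101.48 dB SPL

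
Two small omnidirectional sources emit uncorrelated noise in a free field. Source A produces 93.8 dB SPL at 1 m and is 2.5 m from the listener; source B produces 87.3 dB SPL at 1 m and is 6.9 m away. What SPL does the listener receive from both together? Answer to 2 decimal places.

85.97 dB SPL

At the listener: L_A = 93.8 − 20·log₁₀(2.5) = 85.841 dB; L_B = 87.3 − 20·log₁₀(6.9) = 70.523 dB.
Combined: 10·log₁₀(10^(85.841/10)+10^(70.523/10)) = 85.97 dB SPL.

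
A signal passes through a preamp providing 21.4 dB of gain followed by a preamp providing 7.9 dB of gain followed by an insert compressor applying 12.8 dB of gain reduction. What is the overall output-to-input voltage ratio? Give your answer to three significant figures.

Net gain = 21.4 + 7.9 + (−12.8) = 16.5 dB.
Voltage ratio = 10^(16.5/20) = 6.68.

6.68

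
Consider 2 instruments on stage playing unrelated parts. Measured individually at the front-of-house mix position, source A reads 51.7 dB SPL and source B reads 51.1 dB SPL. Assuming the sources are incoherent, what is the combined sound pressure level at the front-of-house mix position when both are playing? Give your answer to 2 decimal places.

54.42 dB SPL

Add the sources as powers (linear), then convert back to dB:
L_total = 10·log₁₀(10^(51.7/10) + 10^(51.1/10)) = 10·log₁₀(276700) = 54.42 dB SPL.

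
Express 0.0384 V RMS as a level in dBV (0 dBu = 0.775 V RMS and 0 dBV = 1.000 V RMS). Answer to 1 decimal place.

-28.3 dBV

dBV = 20·log₁₀(V / 1.000 V).
20·log₁₀(0.0384/1.000) = -28.3 dBV.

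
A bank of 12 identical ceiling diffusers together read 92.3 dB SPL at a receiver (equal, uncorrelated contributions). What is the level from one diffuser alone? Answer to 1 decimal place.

81.5 dB SPL

12 equal incoherent sources add 10·log₁₀(12) = 10.79 dB over one source.
L_one = 92.3 − 10.79 = 81.5 dB SPL.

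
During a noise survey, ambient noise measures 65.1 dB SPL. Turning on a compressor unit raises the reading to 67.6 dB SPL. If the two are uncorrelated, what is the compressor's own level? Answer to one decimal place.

64.0 dB SPL

Remove the background by subtracting linear intensities:
L_src = 10·log₁₀(10^(67.6/10) − 10^(65.1/10)) = 10·log₁₀(2518000) = 64.0 dB SPL.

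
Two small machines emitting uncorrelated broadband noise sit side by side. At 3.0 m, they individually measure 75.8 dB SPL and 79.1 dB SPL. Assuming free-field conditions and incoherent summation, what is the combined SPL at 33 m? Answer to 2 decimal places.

Combined at 3.0 m: 10·log₁₀(10^(75.8/10)+10^(79.1/10)) = 80.766 dB SPL.
Then apply −20·log₁₀(33/3.0) = -20.828 dB → 59.94 dB SPL.

59.94 dB SPL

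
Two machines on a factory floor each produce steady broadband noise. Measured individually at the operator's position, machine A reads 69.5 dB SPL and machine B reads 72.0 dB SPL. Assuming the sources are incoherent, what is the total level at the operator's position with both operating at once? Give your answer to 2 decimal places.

Add the sources as powers (linear), then convert back to dB:
L_total = 10·log₁₀(10^(69.5/10) + 10^(72.0/10)) = 10·log₁₀(24760000) = 73.94 dB SPL.

73.94 dB SPL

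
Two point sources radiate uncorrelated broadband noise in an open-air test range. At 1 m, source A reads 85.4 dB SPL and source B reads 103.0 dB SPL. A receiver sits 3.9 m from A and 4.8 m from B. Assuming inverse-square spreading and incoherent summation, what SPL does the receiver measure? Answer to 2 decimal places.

At the listener: L_A = 85.4 − 20·log₁₀(3.9) = 73.579 dB; L_B = 103.0 − 20·log₁₀(4.8) = 89.375 dB.
Combined: 10·log₁₀(10^(73.579/10)+10^(89.375/10)) = 89.49 dB SPL.

89.49 dB SPL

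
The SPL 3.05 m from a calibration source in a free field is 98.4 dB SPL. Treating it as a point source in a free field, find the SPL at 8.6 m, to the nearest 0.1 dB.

For a point source in a free field, ΔL = −20·log₁₀(d₂/d₁).
ΔL = −20·log₁₀(8.6/3.05) = -9.00 dB, so L₂ = 98.4 + (-9.00) = 89.4 dB SPL.

89.4 dB SPL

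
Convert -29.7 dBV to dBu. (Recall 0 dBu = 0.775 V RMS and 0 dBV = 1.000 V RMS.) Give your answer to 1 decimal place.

-27.5 dBu

The offset between the scales is 20·log₁₀(0.775/1.000) = −2.214 dB.
So dBu = -29.7 + 2.214 = -27.5 dBu.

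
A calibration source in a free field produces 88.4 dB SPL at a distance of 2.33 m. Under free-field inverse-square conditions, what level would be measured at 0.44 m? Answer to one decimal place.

Inverse-square spreading gives ΔL = −20·log₁₀(d₂/d₁).
ΔL = −20·log₁₀(0.44/2.33) = 14.48 dB, so L₂ = 88.4 + (14.48) = 102.9 dB SPL.

102.9 dB SPL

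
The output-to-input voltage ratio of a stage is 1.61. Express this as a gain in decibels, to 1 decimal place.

For a voltage ratio, dB = 20·log₁₀(V₂/V₁).
20·log₁₀(1.61) = 4.1 dB.

4.1 dB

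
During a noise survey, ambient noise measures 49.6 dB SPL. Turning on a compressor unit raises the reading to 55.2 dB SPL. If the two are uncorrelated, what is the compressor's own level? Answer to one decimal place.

53.8 dB SPL

Background correction is a power subtraction:
L_src = 10·log₁₀(10^(55.2/10) − 10^(49.6/10)) = 10·log₁₀(239900) = 53.8 dB SPL.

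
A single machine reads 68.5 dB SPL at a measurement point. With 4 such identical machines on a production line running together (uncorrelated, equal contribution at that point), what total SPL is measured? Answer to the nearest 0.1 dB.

4 equal incoherent sources raise the level by 10·log₁₀(4) = 6.02 dB.
L_total = 68.5 + 6.02 = 74.5 dB SPL.

74.5 dB SPL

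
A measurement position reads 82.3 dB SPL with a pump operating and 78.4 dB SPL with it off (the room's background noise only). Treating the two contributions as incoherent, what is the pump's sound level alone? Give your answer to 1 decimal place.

Background correction is a power subtraction:
L_src = 10·log₁₀(10^(82.3/10) − 10^(78.4/10)) = 10·log₁₀(100600000) = 80.0 dB SPL.

80.0 dB SPL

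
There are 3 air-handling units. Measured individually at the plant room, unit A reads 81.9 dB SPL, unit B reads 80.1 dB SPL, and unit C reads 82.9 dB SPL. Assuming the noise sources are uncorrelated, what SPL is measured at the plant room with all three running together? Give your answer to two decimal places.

86.55 dB SPL

Uncorrelated sources add in intensity (power), not in dB.
L_total = 10·log₁₀(10^(81.9/10) + 10^(80.1/10) + 10^(82.9/10)) = 10·log₁₀(452200000) = 86.55 dB SPL.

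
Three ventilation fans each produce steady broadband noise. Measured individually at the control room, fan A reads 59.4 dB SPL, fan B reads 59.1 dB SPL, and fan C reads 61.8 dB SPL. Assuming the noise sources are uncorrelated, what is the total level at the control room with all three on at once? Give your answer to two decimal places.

65.05 dB SPL

Uncorrelated sources add in intensity (power), not in dB.
L_total = 10·log₁₀(10^(59.4/10) + 10^(59.1/10) + 10^(61.8/10)) = 10·log₁₀(3197000) = 65.05 dB SPL.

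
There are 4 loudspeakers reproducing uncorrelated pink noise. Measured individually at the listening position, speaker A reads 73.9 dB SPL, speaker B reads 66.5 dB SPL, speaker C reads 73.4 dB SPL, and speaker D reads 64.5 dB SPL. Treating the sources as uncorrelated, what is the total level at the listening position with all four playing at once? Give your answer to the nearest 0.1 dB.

77.3 dB SPL

Add the sources as powers (linear), then convert back to dB:
L_total = 10·log₁₀(10^(73.9/10) + 10^(66.5/10) + 10^(73.4/10) + 10^(64.5/10)) = 10·log₁₀(53710000) = 77.3 dB SPL.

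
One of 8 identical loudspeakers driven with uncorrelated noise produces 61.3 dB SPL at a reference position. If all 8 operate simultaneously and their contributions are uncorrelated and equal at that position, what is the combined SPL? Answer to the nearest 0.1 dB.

70.3 dB SPL

8 equal incoherent sources raise the level by 10·log₁₀(8) = 9.03 dB.
L_total = 61.3 + 9.03 = 70.3 dB SPL.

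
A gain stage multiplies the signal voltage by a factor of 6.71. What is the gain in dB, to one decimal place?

16.5 dB

Voltage ratio → dB uses the 20·log₁₀ form:
20·log₁₀(6.71) = 16.5 dB.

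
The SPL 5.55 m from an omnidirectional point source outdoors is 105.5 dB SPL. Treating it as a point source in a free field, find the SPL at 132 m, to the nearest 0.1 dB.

78.0 dB SPL

Inverse-square spreading gives ΔL = −20·log₁₀(d₂/d₁).
ΔL = −20·log₁₀(132/5.55) = -27.53 dB, so L₂ = 105.5 + (-27.53) = 78.0 dB SPL.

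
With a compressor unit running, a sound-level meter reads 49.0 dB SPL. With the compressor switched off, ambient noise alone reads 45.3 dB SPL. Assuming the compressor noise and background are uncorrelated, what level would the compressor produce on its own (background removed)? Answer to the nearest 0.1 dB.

46.6 dB SPL

Remove the background by subtracting linear intensities:
L_src = 10·log₁₀(10^(49.0/10) − 10^(45.3/10)) = 10·log₁₀(45550) = 46.6 dB SPL.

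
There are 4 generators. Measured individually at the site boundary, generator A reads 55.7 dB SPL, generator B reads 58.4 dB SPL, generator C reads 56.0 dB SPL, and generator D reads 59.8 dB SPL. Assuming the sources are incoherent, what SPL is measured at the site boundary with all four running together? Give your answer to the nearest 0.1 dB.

63.8 dB SPL

Add the sources as powers (linear), then convert back to dB:
L_total = 10·log₁₀(10^(55.7/10) + 10^(58.4/10) + 10^(56.0/10) + 10^(59.8/10)) = 10·log₁₀(2416000) = 63.8 dB SPL.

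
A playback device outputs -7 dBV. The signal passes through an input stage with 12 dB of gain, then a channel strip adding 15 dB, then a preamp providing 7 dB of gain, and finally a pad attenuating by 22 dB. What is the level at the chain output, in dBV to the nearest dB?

+5 dBV

In dB, series stages simply add:
-7 + 12 + 15 + 7 − 22 = +5 dBV.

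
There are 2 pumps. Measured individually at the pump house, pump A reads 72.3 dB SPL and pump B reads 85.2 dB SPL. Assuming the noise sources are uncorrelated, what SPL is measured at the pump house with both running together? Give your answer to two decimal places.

Uncorrelated sources add in intensity (power), not in dB.
L_total = 10·log₁₀(10^(72.3/10) + 10^(85.2/10)) = 10·log₁₀(348100000) = 85.42 dB SPL.

85.42 dB SPL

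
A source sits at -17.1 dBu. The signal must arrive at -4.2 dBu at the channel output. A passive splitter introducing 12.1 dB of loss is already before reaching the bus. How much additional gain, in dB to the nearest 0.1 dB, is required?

The required make-up gain is the shortfall in the dB sum.
G = -4.2 − (-17.1) + 12.1 = 25.0 dB.

25.0 dB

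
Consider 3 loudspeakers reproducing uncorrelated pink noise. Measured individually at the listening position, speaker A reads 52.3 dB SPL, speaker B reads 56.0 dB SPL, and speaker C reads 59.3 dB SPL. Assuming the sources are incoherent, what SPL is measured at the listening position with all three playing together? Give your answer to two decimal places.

Add the sources as powers (linear), then convert back to dB:
L_total = 10·log₁₀(10^(52.3/10) + 10^(56.0/10) + 10^(59.3/10)) = 10·log₁₀(1419000) = 61.52 dB SPL.

61.52 dB SPL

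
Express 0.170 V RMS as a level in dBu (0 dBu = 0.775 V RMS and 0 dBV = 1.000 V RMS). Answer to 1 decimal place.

-13.2 dBu

dBu = 20·log₁₀(V / 0.775 V).
20·log₁₀(0.170/0.775) = -13.2 dBu.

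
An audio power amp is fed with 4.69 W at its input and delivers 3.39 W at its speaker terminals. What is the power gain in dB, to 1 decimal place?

-1.4 dB

Power ratio → dB uses the 10·log₁₀ form:
10·log₁₀(3.39/4.69) = 10·log₁₀(0.7228) = -1.4 dB.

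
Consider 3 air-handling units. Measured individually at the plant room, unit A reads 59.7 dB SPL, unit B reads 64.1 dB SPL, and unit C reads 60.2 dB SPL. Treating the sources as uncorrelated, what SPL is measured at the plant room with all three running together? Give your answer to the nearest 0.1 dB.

66.6 dB SPL

Add the sources as powers (linear), then convert back to dB:
L_total = 10·log₁₀(10^(59.7/10) + 10^(64.1/10) + 10^(60.2/10)) = 10·log₁₀(4551000) = 66.6 dB SPL.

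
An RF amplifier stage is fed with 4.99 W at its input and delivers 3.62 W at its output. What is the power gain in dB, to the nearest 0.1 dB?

Power is a power quantity, so gain = 10·log₁₀(P_out/P_in).
10·log₁₀(3.62/4.99) = 10·log₁₀(0.7255) = -1.4 dB.

-1.4 dB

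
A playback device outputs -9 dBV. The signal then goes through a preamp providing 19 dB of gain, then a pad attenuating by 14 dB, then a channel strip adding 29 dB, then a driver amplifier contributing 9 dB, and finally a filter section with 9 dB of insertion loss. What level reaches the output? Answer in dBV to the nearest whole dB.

Cascaded gains and losses add directly in dB.
-9 + 19 − 14 + 29 + 9 − 9 = +25 dBV.

+25 dBV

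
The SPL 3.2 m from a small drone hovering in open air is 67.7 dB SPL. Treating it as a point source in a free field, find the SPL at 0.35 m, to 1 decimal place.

For a point source in a free field, ΔL = −20·log₁₀(d₂/d₁).
ΔL = −20·log₁₀(0.35/3.2) = 19.22 dB, so L₂ = 67.7 + (19.22) = 86.9 dB SPL.

86.9 dB SPL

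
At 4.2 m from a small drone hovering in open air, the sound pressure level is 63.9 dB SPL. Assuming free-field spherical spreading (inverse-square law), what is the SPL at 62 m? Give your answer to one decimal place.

40.5 dB SPL

Free-field point source: level drops by 20·log₁₀ of the distance ratio.
ΔL = −20·log₁₀(62/4.2) = -23.38 dB, so L₂ = 63.9 + (-23.38) = 40.5 dB SPL.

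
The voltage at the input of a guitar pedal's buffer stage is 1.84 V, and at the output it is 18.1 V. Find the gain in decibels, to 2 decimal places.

19.86 dB

For a voltage ratio, dB = 20·log₁₀(V₂/V₁).
20·log₁₀(18.1/1.84) = 20·log₁₀(9.837) = 19.86 dB.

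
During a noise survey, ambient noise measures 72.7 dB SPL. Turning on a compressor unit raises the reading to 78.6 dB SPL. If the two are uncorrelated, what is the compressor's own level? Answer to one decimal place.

77.3 dB SPL

Subtract intensities: L_src = 10·log₁₀(10^(L_total/10) − 10^(L_bg/10)).
L_src = 10·log₁₀(10^(78.6/10) − 10^(72.7/10)) = 10·log₁₀(53820000) = 77.3 dB SPL.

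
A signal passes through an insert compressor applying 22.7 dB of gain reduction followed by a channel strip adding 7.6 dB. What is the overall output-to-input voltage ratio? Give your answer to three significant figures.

Net gain = (−22.7) + 7.6 = -15.1 dB.
Voltage ratio = 10^(-15.1/20) = 0.176.

0.176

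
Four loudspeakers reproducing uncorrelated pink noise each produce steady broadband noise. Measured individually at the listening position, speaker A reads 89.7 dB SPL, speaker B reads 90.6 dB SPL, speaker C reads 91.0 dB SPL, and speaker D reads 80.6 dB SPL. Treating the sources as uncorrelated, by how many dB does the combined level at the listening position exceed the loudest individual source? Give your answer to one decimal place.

4.4 dB

Incoherent sources sum as intensities:
L_total = 10·log₁₀(10^(89.7/10) + 10^(90.6/10) + 10^(91.0/10) + 10^(80.6/10)) = 95.38 dB SPL.
Excess over the loudest (91.0 dB): 95.38 − 91.0 = 4.4 dB.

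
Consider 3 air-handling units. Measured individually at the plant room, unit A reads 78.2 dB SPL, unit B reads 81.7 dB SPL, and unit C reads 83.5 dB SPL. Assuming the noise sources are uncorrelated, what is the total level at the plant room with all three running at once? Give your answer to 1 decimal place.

Incoherent sources sum as intensities:
L_total = 10·log₁₀(10^(78.2/10) + 10^(81.7/10) + 10^(83.5/10)) = 10·log₁₀(437900000) = 86.4 dB SPL.

86.4 dB SPL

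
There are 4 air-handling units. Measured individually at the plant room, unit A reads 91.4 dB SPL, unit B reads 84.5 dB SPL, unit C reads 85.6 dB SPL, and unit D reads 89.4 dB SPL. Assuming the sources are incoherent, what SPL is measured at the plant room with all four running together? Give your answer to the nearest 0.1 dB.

Uncorrelated sources add in intensity (power), not in dB.
L_total = 10·log₁₀(10^(91.4/10) + 10^(84.5/10) + 10^(85.6/10) + 10^(89.4/10)) = 10·log₁₀(2896000000) = 94.6 dB SPL.

94.6 dB SPL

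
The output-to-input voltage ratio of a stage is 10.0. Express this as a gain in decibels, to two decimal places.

20.00 dB

Voltage is an amplitude quantity, so gain = 20·log₁₀(V_out/V_in).
20·log₁₀(10.0) = 20.00 dB.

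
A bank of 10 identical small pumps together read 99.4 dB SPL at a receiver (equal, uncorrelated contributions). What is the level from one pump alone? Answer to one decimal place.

10 equal incoherent sources add 10·log₁₀(10) = 10.00 dB over one source.
L_one = 99.4 − 10.00 = 89.4 dB SPL.

89.4 dB SPL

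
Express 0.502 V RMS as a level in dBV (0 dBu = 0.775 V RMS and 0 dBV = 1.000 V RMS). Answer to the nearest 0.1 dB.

dBV = 20·log₁₀(V / 1.000 V).
20·log₁₀(0.502/1.000) = -6.0 dBV.

-6.0 dBV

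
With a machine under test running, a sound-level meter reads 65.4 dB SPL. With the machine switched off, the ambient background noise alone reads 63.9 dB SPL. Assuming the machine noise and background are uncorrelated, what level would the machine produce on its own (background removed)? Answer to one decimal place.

Subtract intensities: L_src = 10·log₁₀(10^(L_total/10) − 10^(L_bg/10)).
L_src = 10·log₁₀(10^(65.4/10) − 10^(63.9/10)) = 10·log₁₀(1013000) = 60.1 dB SPL.

60.1 dB SPL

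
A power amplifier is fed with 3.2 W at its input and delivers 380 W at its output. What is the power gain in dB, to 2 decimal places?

Power is a power quantity, so gain = 10·log₁₀(P_out/P_in).
10·log₁₀(380/3.2) = 10·log₁₀(118.8) = 20.75 dB.

20.75 dB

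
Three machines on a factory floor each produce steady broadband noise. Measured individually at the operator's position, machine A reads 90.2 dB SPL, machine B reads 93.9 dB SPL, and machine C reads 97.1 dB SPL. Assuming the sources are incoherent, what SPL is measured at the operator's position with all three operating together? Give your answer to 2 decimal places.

99.36 dB SPL

Uncorrelated sources add in intensity (power), not in dB.
L_total = 10·log₁₀(10^(90.2/10) + 10^(93.9/10) + 10^(97.1/10)) = 10·log₁₀(8630000000) = 99.36 dB SPL.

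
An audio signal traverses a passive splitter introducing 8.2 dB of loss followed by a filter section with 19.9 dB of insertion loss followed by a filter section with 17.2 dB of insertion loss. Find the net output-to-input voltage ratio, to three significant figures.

Net gain = (−8.2) + (−19.9) + (−17.2) = -45.3 dB.
Voltage ratio = 10^(-45.3/20) = 0.00543.

0.00543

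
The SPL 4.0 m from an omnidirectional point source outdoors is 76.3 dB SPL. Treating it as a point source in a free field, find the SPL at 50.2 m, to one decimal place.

For a point source in a free field, ΔL = −20·log₁₀(d₂/d₁).
ΔL = −20·log₁₀(50.2/4.0) = -21.97 dB, so L₂ = 76.3 + (-21.97) = 54.3 dB SPL.

54.3 dB SPL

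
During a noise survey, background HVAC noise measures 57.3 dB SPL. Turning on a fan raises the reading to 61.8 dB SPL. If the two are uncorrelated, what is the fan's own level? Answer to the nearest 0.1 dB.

59.9 dB SPL

Remove the background by subtracting linear intensities:
L_src = 10·log₁₀(10^(61.8/10) − 10^(57.3/10)) = 10·log₁₀(976500) = 59.9 dB SPL.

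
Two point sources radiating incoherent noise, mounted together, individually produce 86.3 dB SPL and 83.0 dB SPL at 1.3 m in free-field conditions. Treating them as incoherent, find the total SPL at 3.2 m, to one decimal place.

Combined at 1.3 m: 10·log₁₀(10^(86.3/10)+10^(83.0/10)) = 87.97 dB SPL.
Then apply −20·log₁₀(3.2/1.3) = -7.82 dB → 80.1 dB SPL.

80.1 dB SPL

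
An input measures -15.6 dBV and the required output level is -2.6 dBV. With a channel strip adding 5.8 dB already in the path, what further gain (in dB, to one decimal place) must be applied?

7.2 dB

The required make-up gain is the shortfall in the dB sum.
G = -2.6 − (-15.6) − 5.8 = 7.2 dB.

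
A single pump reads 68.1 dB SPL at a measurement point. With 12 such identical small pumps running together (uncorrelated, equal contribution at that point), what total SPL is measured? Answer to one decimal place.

12 equal incoherent sources raise the level by 10·log₁₀(12) = 10.79 dB.
L_total = 68.1 + 10.79 = 78.9 dB SPL.

78.9 dB SPL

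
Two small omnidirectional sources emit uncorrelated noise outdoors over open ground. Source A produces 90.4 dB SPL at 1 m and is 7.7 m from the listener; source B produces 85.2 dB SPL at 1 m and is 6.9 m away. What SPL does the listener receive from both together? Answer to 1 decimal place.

74.1 dB SPL

At the listener: L_A = 90.4 − 20·log₁₀(7.7) = 72.67 dB; L_B = 85.2 − 20·log₁₀(6.9) = 68.42 dB.
Combined: 10·log₁₀(10^(72.67/10)+10^(68.42/10)) = 74.1 dB SPL.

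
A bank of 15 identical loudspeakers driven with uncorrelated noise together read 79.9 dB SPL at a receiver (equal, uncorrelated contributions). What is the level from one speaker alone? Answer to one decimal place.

68.1 dB SPL

15 equal incoherent sources add 10·log₁₀(15) = 11.76 dB over one source.
L_one = 79.9 − 11.76 = 68.1 dB SPL.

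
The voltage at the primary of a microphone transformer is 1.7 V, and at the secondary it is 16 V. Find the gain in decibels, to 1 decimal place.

19.5 dB

For a voltage ratio, dB = 20·log₁₀(V₂/V₁).
20·log₁₀(16/1.7) = 20·log₁₀(9.412) = 19.5 dB.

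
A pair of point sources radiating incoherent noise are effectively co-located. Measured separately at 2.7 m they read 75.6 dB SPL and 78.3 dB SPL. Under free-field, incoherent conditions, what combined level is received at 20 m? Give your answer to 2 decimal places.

Combined at 2.7 m: 10·log₁₀(10^(75.6/10)+10^(78.3/10)) = 80.167 dB SPL.
Then apply −20·log₁₀(20/2.7) = -17.393 dB → 62.77 dB SPL.

62.77 dB SPL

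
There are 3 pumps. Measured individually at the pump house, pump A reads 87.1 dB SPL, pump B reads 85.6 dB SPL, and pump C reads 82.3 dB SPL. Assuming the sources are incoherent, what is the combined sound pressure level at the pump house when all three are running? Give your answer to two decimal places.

90.19 dB SPL

Uncorrelated sources add in intensity (power), not in dB.
L_total = 10·log₁₀(10^(87.1/10) + 10^(85.6/10) + 10^(82.3/10)) = 10·log₁₀(1046000000) = 90.19 dB SPL.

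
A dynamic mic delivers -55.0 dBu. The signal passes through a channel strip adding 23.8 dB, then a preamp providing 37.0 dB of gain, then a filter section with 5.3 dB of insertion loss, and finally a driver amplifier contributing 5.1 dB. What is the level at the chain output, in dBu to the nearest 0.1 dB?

In dB, series stages simply add:
-55.0 + 23.8 + 37.0 − 5.3 + 5.1 = +5.6 dBu.

+5.6 dBu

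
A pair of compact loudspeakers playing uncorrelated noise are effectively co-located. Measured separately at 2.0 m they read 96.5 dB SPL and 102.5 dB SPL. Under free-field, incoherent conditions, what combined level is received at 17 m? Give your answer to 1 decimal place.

Combined at 2.0 m: 10·log₁₀(10^(96.5/10)+10^(102.5/10)) = 103.47 dB SPL.
Then apply −20·log₁₀(17/2.0) = -18.59 dB → 84.9 dB SPL.

84.9 dB SPL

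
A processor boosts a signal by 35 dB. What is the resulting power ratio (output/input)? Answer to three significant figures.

Power ratio = 10^(dB/10).
10^(35/10) = 10^(3.500) = 3160.

3160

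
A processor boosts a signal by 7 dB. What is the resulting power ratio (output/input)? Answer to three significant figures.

Power ratio = 10^(dB/10).
10^(7/10) = 10^(0.7000) = 5.01.

5.01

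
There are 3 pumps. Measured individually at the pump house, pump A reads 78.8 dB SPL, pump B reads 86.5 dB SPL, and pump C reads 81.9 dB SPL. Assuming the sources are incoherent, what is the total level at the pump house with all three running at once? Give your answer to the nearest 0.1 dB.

88.3 dB SPL

Incoherent sources sum as intensities:
L_total = 10·log₁₀(10^(78.8/10) + 10^(86.5/10) + 10^(81.9/10)) = 10·log₁₀(677400000) = 88.3 dB SPL.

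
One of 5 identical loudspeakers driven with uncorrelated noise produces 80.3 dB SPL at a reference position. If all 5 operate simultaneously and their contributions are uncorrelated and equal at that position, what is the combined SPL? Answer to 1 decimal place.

87.3 dB SPL

5 equal incoherent sources raise the level by 10·log₁₀(5) = 6.99 dB.
L_total = 80.3 + 6.99 = 87.3 dB SPL.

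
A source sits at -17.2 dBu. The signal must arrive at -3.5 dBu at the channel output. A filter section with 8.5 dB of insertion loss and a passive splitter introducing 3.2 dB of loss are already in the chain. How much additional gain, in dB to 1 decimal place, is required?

The required make-up gain is the shortfall in the dB sum.
G = -3.5 − (-17.2) + 8.5 + 3.2 = 25.4 dB.

25.4 dB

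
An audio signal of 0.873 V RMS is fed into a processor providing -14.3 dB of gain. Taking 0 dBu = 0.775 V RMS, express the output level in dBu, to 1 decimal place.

-13.3 dBu

Input level: 20·log₁₀(0.873/0.775) = 1.03 dBu.
Output: 1.03 − 14.3 = -13.3 dBu.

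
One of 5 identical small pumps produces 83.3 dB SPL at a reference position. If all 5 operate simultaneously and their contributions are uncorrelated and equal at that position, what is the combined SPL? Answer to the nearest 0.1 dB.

90.3 dB SPL

5 equal incoherent sources raise the level by 10·log₁₀(5) = 6.99 dB.
L_total = 83.3 + 6.99 = 90.3 dB SPL.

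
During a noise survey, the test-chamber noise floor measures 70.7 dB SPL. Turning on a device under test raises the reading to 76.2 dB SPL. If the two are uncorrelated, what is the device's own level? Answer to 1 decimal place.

74.8 dB SPL

Subtract intensities: L_src = 10·log₁₀(10^(L_total/10) − 10^(L_bg/10)).
L_src = 10·log₁₀(10^(76.2/10) − 10^(70.7/10)) = 10·log₁₀(29940000) = 74.8 dB SPL.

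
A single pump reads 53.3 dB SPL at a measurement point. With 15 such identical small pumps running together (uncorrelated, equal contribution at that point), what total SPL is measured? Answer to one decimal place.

15 equal incoherent sources raise the level by 10·log₁₀(15) = 11.76 dB.
L_total = 53.3 + 11.76 = 65.1 dB SPL.

65.1 dB SPL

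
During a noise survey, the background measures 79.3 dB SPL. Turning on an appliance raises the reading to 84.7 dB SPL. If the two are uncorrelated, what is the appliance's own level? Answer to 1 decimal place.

Remove the background by subtracting linear intensities:
L_src = 10·log₁₀(10^(84.7/10) − 10^(79.3/10)) = 10·log₁₀(210000000) = 83.2 dB SPL.

83.2 dB SPL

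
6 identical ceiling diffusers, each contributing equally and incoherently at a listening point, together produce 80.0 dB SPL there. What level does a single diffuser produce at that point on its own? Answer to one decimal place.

72.2 dB SPL

6 equal incoherent sources add 10·log₁₀(6) = 7.78 dB over one source.
L_one = 80.0 − 7.78 = 72.2 dB SPL.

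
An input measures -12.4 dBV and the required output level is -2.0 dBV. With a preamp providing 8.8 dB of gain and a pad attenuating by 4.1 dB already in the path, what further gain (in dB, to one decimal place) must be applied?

The required make-up gain is the shortfall in the dB sum.
G = -2.0 − (-12.4) − 8.8 + 4.1 = 5.7 dB.

5.7 dB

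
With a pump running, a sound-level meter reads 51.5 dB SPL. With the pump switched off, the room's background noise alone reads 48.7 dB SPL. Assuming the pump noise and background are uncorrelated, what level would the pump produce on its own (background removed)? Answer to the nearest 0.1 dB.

48.3 dB SPL

Background correction is a power subtraction:
L_src = 10·log₁₀(10^(51.5/10) − 10^(48.7/10)) = 10·log₁₀(67120) = 48.3 dB SPL.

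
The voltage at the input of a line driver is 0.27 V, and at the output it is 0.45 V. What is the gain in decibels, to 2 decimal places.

4.44 dB

Voltage is an amplitude quantity, so gain = 20·log₁₀(V_out/V_in).
20·log₁₀(0.45/0.27) = 20·log₁₀(1.667) = 4.44 dB.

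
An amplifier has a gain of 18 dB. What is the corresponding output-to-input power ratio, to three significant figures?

Power ratio = 10^(dB/10).
10^(18/10) = 10^(1.800) = 63.1.

63.1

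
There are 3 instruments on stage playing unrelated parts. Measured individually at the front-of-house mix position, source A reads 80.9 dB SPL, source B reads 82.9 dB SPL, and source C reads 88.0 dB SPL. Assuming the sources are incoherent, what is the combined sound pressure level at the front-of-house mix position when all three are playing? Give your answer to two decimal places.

89.77 dB SPL

Add the sources as powers (linear), then convert back to dB:
L_total = 10·log₁₀(10^(80.9/10) + 10^(82.9/10) + 10^(88.0/10)) = 10·log₁₀(949000000) = 89.77 dB SPL.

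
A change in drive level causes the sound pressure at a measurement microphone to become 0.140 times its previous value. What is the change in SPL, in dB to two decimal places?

Sound pressure is an amplitude quantity: ΔL = 20·log₁₀(p₂/p₁).
20·log₁₀(0.140) = -17.08 dB.

-17.08 dB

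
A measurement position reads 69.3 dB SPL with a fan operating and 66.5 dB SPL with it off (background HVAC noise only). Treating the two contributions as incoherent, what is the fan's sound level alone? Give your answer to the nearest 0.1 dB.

66.1 dB SPL

Remove the background by subtracting linear intensities:
L_src = 10·log₁₀(10^(69.3/10) − 10^(66.5/10)) = 10·log₁₀(4045000) = 66.1 dB SPL.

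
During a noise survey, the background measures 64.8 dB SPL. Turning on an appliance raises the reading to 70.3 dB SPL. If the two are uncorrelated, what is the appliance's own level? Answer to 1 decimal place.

68.9 dB SPL

Background correction is a power subtraction:
L_src = 10·log₁₀(10^(70.3/10) − 10^(64.8/10)) = 10·log₁₀(7695000) = 68.9 dB SPL.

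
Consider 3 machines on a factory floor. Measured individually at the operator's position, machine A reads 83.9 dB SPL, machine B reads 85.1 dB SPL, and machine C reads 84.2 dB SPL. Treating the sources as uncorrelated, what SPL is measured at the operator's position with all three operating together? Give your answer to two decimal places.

Incoherent sources sum as intensities:
L_total = 10·log₁₀(10^(83.9/10) + 10^(85.1/10) + 10^(84.2/10)) = 10·log₁₀(832100000) = 89.20 dB SPL.

89.20 dB SPL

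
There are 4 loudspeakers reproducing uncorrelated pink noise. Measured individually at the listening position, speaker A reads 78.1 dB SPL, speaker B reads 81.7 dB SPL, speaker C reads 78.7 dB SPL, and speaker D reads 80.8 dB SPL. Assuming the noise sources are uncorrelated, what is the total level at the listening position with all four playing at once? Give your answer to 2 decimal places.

86.09 dB SPL

Uncorrelated sources add in intensity (power), not in dB.
L_total = 10·log₁₀(10^(78.1/10) + 10^(81.7/10) + 10^(78.7/10) + 10^(80.8/10)) = 10·log₁₀(406800000) = 86.09 dB SPL.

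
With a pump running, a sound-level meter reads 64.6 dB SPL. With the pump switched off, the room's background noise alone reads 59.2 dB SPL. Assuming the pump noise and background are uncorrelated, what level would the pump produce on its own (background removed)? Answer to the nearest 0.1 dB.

63.1 dB SPL

Subtract intensities: L_src = 10·log₁₀(10^(L_total/10) − 10^(L_bg/10)).
L_src = 10·log₁₀(10^(64.6/10) − 10^(59.2/10)) = 10·log₁₀(2052000) = 63.1 dB SPL.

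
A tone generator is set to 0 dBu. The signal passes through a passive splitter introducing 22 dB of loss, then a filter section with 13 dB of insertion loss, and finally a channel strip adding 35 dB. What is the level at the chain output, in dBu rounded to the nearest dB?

Cascaded gains and losses add directly in dB.
0 − 22 − 13 + 35 = 0 dBu.

0 dBu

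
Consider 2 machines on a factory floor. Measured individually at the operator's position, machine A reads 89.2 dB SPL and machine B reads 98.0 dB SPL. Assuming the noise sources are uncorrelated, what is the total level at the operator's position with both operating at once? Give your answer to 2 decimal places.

98.54 dB SPL

Uncorrelated sources add in intensity (power), not in dB.
L_total = 10·log₁₀(10^(89.2/10) + 10^(98.0/10)) = 10·log₁₀(7141000000) = 98.54 dB SPL.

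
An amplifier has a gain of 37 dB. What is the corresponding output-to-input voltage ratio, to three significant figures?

Voltage ratio = 10^(dB/20).
10^(37/20) = 10^(1.850) = 70.8.

70.8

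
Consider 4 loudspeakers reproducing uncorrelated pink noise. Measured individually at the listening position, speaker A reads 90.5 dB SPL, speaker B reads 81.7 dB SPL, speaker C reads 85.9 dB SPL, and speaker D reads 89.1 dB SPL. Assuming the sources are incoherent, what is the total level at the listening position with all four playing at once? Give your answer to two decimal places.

Incoherent sources sum as intensities:
L_total = 10·log₁₀(10^(90.5/10) + 10^(81.7/10) + 10^(85.9/10) + 10^(89.1/10)) = 10·log₁₀(2472000000) = 93.93 dB SPL.

93.93 dB SPL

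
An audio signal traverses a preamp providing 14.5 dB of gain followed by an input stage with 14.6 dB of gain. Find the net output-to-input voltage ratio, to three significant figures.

Net gain = 14.5 + 14.6 = 29.1 dB.
Voltage ratio = 10^(29.1/20) = 28.5.

28.5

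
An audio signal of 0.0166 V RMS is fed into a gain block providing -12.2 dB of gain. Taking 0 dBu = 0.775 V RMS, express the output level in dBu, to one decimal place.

-45.6 dBu

Input level: 20·log₁₀(0.0166/0.775) = -33.38 dBu.
Output: -33.38 − 12.2 = -45.6 dBu.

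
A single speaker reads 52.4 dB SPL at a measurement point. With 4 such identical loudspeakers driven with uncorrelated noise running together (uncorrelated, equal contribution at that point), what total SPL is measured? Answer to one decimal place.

4 equal incoherent sources raise the level by 10·log₁₀(4) = 6.02 dB.
L_total = 52.4 + 6.02 = 58.4 dB SPL.

58.4 dB SPL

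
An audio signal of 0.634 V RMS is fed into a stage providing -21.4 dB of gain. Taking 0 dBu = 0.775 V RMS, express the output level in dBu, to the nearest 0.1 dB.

-23.1 dBu

Input level: 20·log₁₀(0.634/0.775) = -1.74 dBu.
Output: -1.74 − 21.4 = -23.1 dBu.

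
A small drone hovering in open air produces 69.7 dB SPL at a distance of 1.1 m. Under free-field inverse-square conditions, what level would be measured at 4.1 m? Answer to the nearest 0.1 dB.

Inverse-square spreading gives ΔL = −20·log₁₀(d₂/d₁).
ΔL = −20·log₁₀(4.1/1.1) = -11.43 dB, so L₂ = 69.7 + (-11.43) = 58.3 dB SPL.

58.3 dB SPL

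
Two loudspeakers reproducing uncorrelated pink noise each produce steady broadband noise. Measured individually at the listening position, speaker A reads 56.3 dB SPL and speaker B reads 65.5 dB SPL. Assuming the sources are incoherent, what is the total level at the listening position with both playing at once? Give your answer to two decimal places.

65.99 dB SPL

Add the sources as powers (linear), then convert back to dB:
L_total = 10·log₁₀(10^(56.3/10) + 10^(65.5/10)) = 10·log₁₀(3975000) = 65.99 dB SPL.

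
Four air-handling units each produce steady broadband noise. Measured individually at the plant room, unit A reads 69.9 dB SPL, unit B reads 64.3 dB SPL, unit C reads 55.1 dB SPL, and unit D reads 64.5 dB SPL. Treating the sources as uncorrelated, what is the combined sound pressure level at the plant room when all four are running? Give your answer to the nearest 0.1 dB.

Add the sources as powers (linear), then convert back to dB:
L_total = 10·log₁₀(10^(69.9/10) + 10^(64.3/10) + 10^(55.1/10) + 10^(64.5/10)) = 10·log₁₀(15610000) = 71.9 dB SPL.

71.9 dB SPL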